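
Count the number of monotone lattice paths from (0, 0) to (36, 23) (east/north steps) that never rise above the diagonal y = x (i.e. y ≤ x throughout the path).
Number of paths = 5456577564869340

By the reflection principle (André's argument), the number of monotone paths to (36, 23) with n ≤ m that never go above y = x is C(59, 36) − C(59, 37) = 14420954992868970 − 8964377427999630 = 5456577564869340.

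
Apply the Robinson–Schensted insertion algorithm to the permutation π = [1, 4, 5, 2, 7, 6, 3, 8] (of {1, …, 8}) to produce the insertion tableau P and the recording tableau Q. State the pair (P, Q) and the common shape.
P = [1, 2, 3, 6, 8] / [4, 5] / [7];  Q = [1, 2, 3, 5, 8] / [4, 6] / [7];  common shape = (5, 2, 1)

Row-insert the values π_1, π_2, … into P one at a time, bumping the leftmost entry strictly greater than the inserted value down to the next row. The recording tableau Q records, in position (i, j), the step at which that cell was added to P.
  Insert 1 (step 1): P = [1];  Q = [1]
  Insert 4 (step 2): P = [1, 4];  Q = [1, 2]
  Insert 5 (step 3): P = [1, 4, 5];  Q = [1, 2, 3]
  Insert 2 (step 4): P = [1, 2, 5] / [4];  Q = [1, 2, 3] / [4]
  Insert 7 (step 5): P = [1, 2, 5, 7] / [4];  Q = [1, 2, 3, 5] / [4]
  Insert 6 (step 6): P = [1, 2, 5, 6] / [4, 7];  Q = [1, 2, 3, 5] / [4, 6]
  Insert 3 (step 7): P = [1, 2, 3, 6] / [4, 5] / [7];  Q = [1, 2, 3, 5] / [4, 6] / [7]
  Insert 8 (step 8): P = [1, 2, 3, 6, 8] / [4, 5] / [7];  Q = [1, 2, 3, 5, 8] / [4, 6] / [7]
Final shape: (5, 2, 1).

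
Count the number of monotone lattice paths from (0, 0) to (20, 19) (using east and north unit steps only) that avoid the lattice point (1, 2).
Number of paths = 43130774610

Total paths from (0, 0) to (20, 19): C(39, 20) = 68923264410. Paths through (1, 2): (paths (0, 0) → (1, 2)) × (paths (1, 2) → (20, 19)) = C(3, 1) · C(36, 19) = 3 · 8597496600 = 25792489800. Avoidance count = 68923264410 − 25792489800 = 43130774610.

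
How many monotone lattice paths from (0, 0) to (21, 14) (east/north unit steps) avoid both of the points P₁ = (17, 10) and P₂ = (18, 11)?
Number of paths = 1374925050

Inclusion–exclusion. Total paths: C(35, 21) = 2319959400. Through P₁: C(27, 17)·C(8, 4) = 590539950. Through P₂: C(29, 18)·C(6, 3) = 691945800. Since P₁ is strictly southwest of P₂, a monotone path through both must visit P₁ then P₂; paths through both = C(27, 17)·C(2, 1)·C(6, 3) = 337451400. Avoid both = 2319959400 − 590539950 − 691945800 + 337451400 = 1374925050.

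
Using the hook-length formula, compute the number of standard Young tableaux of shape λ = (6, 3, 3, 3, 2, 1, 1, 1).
# SYT of shape (6, 3, 3, 3, 2, 1, 1, 1) = 90956800

Hook-length formula: f^λ = n! / Π hook(c), product over all cells c of the Young diagram. For λ = (6, 3, 3, 3, 2, 1, 1, 1), n = 20 boxes. Hook lengths by row (left-to-right, top-to-bottom): [13, 9, 7, 3, 2, 1]; [9, 5, 3]; [8, 4, 2]; [7, 3, 1]; [5, 1]; [3]; [2]; [1]. Product of hooks = 26747884800. So f^λ = 20! / 26747884800 = 2432902008176640000 / 26747884800 = 90956800.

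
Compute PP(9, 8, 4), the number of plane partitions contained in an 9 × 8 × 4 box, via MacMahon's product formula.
PP(9, 8, 4) = 151561524301616

Evaluate the triple product over i = 1..9, j = 1..8, k = 1..4. The factors are (2/1) · (3/2) · (4/3) · (5/4) · (3/2) · (4/3) · (5/4) · (6/5) · … (288 factors total). The numerators and denominators telescope so the product is an integer; carrying out the multiplication exactly gives PP(9, 8, 4) = 151561524301616.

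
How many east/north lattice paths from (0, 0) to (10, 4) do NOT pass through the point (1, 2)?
Number of paths = 836

Total paths from (0, 0) to (10, 4): C(14, 10) = 1001. Paths through (1, 2): (paths (0, 0) → (1, 2)) × (paths (1, 2) → (10, 4)) = C(3, 1) · C(11, 9) = 3 · 55 = 165. Avoidance count = 1001 − 165 = 836.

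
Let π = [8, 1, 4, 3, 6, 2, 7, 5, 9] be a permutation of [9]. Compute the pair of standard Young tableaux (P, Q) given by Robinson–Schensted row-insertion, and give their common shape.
P = [1, 2, 5, 7, 9] / [3, 6] / [4] / [8];  Q = [1, 3, 5, 7, 9] / [2, 8] / [4] / [6];  common shape = (5, 2, 1, 1)

Row-insert the values π_1, π_2, … into P one at a time, bumping the leftmost entry strictly greater than the inserted value down to the next row. The recording tableau Q records, in position (i, j), the step at which that cell was added to P.
  Insert 8 (step 1): P = [8];  Q = [1]
  Insert 1 (step 2): P = [1] / [8];  Q = [1] / [2]
  Insert 4 (step 3): P = [1, 4] / [8];  Q = [1, 3] / [2]
  Insert 3 (step 4): P = [1, 3] / [4] / [8];  Q = [1, 3] / [2] / [4]
  Insert 6 (step 5): P = [1, 3, 6] / [4] / [8];  Q = [1, 3, 5] / [2] / [4]
  Insert 2 (step 6): P = [1, 2, 6] / [3] / [4] / [8];  Q = [1, 3, 5] / [2] / [4] / [6]
  Insert 7 (step 7): P = [1, 2, 6, 7] / [3] / [4] / [8];  Q = [1, 3, 5, 7] / [2] / [4] / [6]
  Insert 5 (step 8): P = [1, 2, 5, 7] / [3, 6] / [4] / [8];  Q = [1, 3, 5, 7] / [2, 8] / [4] / [6]
  Insert 9 (step 9): P = [1, 2, 5, 7, 9] / [3, 6] / [4] / [8];  Q = [1, 3, 5, 7, 9] / [2, 8] / [4] / [6]
Final shape: (5, 2, 1, 1).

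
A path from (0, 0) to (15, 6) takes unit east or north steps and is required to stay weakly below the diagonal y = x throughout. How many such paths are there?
Number of paths = 33915

By the reflection principle (André's argument), the number of monotone paths to (15, 6) with n ≤ m that never go above y = x is C(21, 15) − C(21, 16) = 54264 − 20349 = 33915.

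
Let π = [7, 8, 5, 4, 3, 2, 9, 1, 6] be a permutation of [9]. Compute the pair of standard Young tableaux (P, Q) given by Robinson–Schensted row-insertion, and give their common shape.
P = [1, 6, 9] / [2, 8] / [3] / [4] / [5] / [7];  Q = [1, 2, 7] / [3, 9] / [4] / [5] / [6] / [8];  common shape = (3, 2, 1, 1, 1, 1)

Row-insert the values π_1, π_2, … into P one at a time, bumping the leftmost entry strictly greater than the inserted value down to the next row. The recording tableau Q records, in position (i, j), the step at which that cell was added to P.
  Insert 7 (step 1): P = [7];  Q = [1]
  Insert 8 (step 2): P = [7, 8];  Q = [1, 2]
  Insert 5 (step 3): P = [5, 8] / [7];  Q = [1, 2] / [3]
  Insert 4 (step 4): P = [4, 8] / [5] / [7];  Q = [1, 2] / [3] / [4]
  Insert 3 (step 5): P = [3, 8] / [4] / [5] / [7];  Q = [1, 2] / [3] / [4] / [5]
  Insert 2 (step 6): P = [2, 8] / [3] / [4] / [5] / [7];  Q = [1, 2] / [3] / [4] / [5] / [6]
  Insert 9 (step 7): P = [2, 8, 9] / [3] / [4] / [5] / [7];  Q = [1, 2, 7] / [3] / [4] / [5] / [6]
  Insert 1 (step 8): P = [1, 8, 9] / [2] / [3] / [4] / [5] / [7];  Q = [1, 2, 7] / [3] / [4] / [5] / [6] / [8]
  Insert 6 (step 9): P = [1, 6, 9] / [2, 8] / [3] / [4] / [5] / [7];  Q = [1, 2, 7] / [3, 9] / [4] / [5] / [6] / [8]
Final shape: (3, 2, 1, 1, 1, 1).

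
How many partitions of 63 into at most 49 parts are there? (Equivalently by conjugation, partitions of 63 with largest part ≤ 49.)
p(63, parts ≤ 49) = 1505126

Use the recurrence p(n, m) = p(n, m−1) + p(n−m, m): either the largest part is < m (count p(n, m−1)) or the largest part is exactly m (remove one copy of m, count p(n−m, m)). With p(0, ·) = 1 this gives p(63, parts ≤ 49) = 1505126. (By conjugating Young diagrams, this also counts partitions of 63 into at most 49 parts.)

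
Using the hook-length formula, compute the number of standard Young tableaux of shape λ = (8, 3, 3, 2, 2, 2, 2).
# SYT of shape (8, 3, 3, 2, 2, 2, 2) = 474858450

Hook-length formula: f^λ = n! / Π hook(c), product over all cells c of the Young diagram. For λ = (8, 3, 3, 2, 2, 2, 2), n = 22 boxes. Hook lengths by row (left-to-right, top-to-bottom): [14, 13, 8, 5, 4, 3, 2, 1]; [8, 7, 2]; [7, 6, 1]; [5, 4]; [4, 3]; [3, 2]; [2, 1]. Product of hooks = 2367022694400. So f^λ = 22! / 2367022694400 = 1124000727777607680000 / 2367022694400 = 474858450.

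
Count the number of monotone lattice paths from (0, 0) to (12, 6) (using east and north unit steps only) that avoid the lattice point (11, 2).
Number of paths = 18174

Total paths from (0, 0) to (12, 6): C(18, 12) = 18564. Paths through (11, 2): (paths (0, 0) → (11, 2)) × (paths (11, 2) → (12, 6)) = C(13, 11) · C(5, 1) = 78 · 5 = 390. Avoidance count = 18564 − 390 = 18174.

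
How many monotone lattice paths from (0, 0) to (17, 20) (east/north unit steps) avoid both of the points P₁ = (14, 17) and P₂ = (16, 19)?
Number of paths = 5664050610

Inclusion–exclusion. Total paths: C(37, 17) = 15905368710. Through P₁: C(31, 14)·C(6, 3) = 5303650500. Through P₂: C(35, 16)·C(2, 1) = 8119857900. Since P₁ is strictly southwest of P₂, a monotone path through both must visit P₁ then P₂; paths through both = C(31, 14)·C(4, 2)·C(2, 1) = 3182190300. Avoid both = 15905368710 − 5303650500 − 8119857900 + 3182190300 = 5664050610.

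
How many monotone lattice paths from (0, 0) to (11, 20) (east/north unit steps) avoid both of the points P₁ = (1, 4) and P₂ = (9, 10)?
Number of paths = 53007682

Inclusion–exclusion. Total paths: C(31, 11) = 84672315. Through P₁: C(5, 1)·C(26, 10) = 26558675. Through P₂: C(19, 9)·C(12, 2) = 6096948. Since P₁ is strictly southwest of P₂, a monotone path through both must visit P₁ then P₂; paths through both = C(5, 1)·C(14, 8)·C(12, 2) = 990990. Avoid both = 84672315 − 26558675 − 6096948 + 990990 = 53007682.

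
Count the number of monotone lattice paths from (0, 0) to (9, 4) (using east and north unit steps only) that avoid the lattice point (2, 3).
Number of paths = 635

Total paths from (0, 0) to (9, 4): C(13, 9) = 715. Paths through (2, 3): (paths (0, 0) → (2, 3)) × (paths (2, 3) → (9, 4)) = C(5, 2) · C(8, 7) = 10 · 8 = 80. Avoidance count = 715 − 80 = 635.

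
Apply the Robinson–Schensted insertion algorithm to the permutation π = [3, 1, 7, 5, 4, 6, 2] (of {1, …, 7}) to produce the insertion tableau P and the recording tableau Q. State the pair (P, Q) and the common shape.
P = [1, 2, 6] / [3, 4] / [5] / [7];  Q = [1, 3, 6] / [2, 4] / [5] / [7];  common shape = (3, 2, 1, 1)

Row-insert the values π_1, π_2, … into P one at a time, bumping the leftmost entry strictly greater than the inserted value down to the next row. The recording tableau Q records, in position (i, j), the step at which that cell was added to P.
  Insert 3 (step 1): P = [3];  Q = [1]
  Insert 1 (step 2): P = [1] / [3];  Q = [1] / [2]
  Insert 7 (step 3): P = [1, 7] / [3];  Q = [1, 3] / [2]
  Insert 5 (step 4): P = [1, 5] / [3, 7];  Q = [1, 3] / [2, 4]
  Insert 4 (step 5): P = [1, 4] / [3, 5] / [7];  Q = [1, 3] / [2, 4] / [5]
  Insert 6 (step 6): P = [1, 4, 6] / [3, 5] / [7];  Q = [1, 3, 6] / [2, 4] / [5]
  Insert 2 (step 7): P = [1, 2, 6] / [3, 4] / [5] / [7];  Q = [1, 3, 6] / [2, 4] / [5] / [7]
Final shape: (3, 2, 1, 1).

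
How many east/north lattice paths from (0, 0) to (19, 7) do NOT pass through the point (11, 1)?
Number of paths = 621764

Total paths from (0, 0) to (19, 7): C(26, 19) = 657800. Paths through (11, 1): (paths (0, 0) → (11, 1)) × (paths (11, 1) → (19, 7)) = C(12, 11) · C(14, 8) = 12 · 3003 = 36036. Avoidance count = 657800 − 36036 = 621764.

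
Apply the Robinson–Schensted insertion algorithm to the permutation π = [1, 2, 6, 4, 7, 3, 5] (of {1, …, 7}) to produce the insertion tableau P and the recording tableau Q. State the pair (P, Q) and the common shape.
P = [1, 2, 3, 5] / [4, 7] / [6];  Q = [1, 2, 3, 5] / [4, 7] / [6];  common shape = (4, 2, 1)

Row-insert the values π_1, π_2, … into P one at a time, bumping the leftmost entry strictly greater than the inserted value down to the next row. The recording tableau Q records, in position (i, j), the step at which that cell was added to P.
  Insert 1 (step 1): P = [1];  Q = [1]
  Insert 2 (step 2): P = [1, 2];  Q = [1, 2]
  Insert 6 (step 3): P = [1, 2, 6];  Q = [1, 2, 3]
  Insert 4 (step 4): P = [1, 2, 4] / [6];  Q = [1, 2, 3] / [4]
  Insert 7 (step 5): P = [1, 2, 4, 7] / [6];  Q = [1, 2, 3, 5] / [4]
  Insert 3 (step 6): P = [1, 2, 3, 7] / [4] / [6];  Q = [1, 2, 3, 5] / [4] / [6]
  Insert 5 (step 7): P = [1, 2, 3, 5] / [4, 7] / [6];  Q = [1, 2, 3, 5] / [4, 7] / [6]
Final shape: (4, 2, 1).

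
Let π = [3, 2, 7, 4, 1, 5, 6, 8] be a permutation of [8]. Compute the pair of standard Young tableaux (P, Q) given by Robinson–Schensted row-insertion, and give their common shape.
P = [1, 4, 5, 6, 8] / [2, 7] / [3];  Q = [1, 3, 6, 7, 8] / [2, 4] / [5];  common shape = (5, 2, 1)

Row-insert the values π_1, π_2, … into P one at a time, bumping the leftmost entry strictly greater than the inserted value down to the next row. The recording tableau Q records, in position (i, j), the step at which that cell was added to P.
  Insert 3 (step 1): P = [3];  Q = [1]
  Insert 2 (step 2): P = [2] / [3];  Q = [1] / [2]
  Insert 7 (step 3): P = [2, 7] / [3];  Q = [1, 3] / [2]
  Insert 4 (step 4): P = [2, 4] / [3, 7];  Q = [1, 3] / [2, 4]
  Insert 1 (step 5): P = [1, 4] / [2, 7] / [3];  Q = [1, 3] / [2, 4] / [5]
  Insert 5 (step 6): P = [1, 4, 5] / [2, 7] / [3];  Q = [1, 3, 6] / [2, 4] / [5]
  Insert 6 (step 7): P = [1, 4, 5, 6] / [2, 7] / [3];  Q = [1, 3, 6, 7] / [2, 4] / [5]
  Insert 8 (step 8): P = [1, 4, 5, 6, 8] / [2, 7] / [3];  Q = [1, 3, 6, 7, 8] / [2, 4] / [5]
Final shape: (5, 2, 1).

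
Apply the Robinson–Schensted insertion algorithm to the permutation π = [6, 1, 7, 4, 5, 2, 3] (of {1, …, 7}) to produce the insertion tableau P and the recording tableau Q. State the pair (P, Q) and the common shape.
P = [1, 2, 3] / [4, 5] / [6, 7];  Q = [1, 3, 5] / [2, 4] / [6, 7];  common shape = (3, 2, 2)

Row-insert the values π_1, π_2, … into P one at a time, bumping the leftmost entry strictly greater than the inserted value down to the next row. The recording tableau Q records, in position (i, j), the step at which that cell was added to P.
  Insert 6 (step 1): P = [6];  Q = [1]
  Insert 1 (step 2): P = [1] / [6];  Q = [1] / [2]
  Insert 7 (step 3): P = [1, 7] / [6];  Q = [1, 3] / [2]
  Insert 4 (step 4): P = [1, 4] / [6, 7];  Q = [1, 3] / [2, 4]
  Insert 5 (step 5): P = [1, 4, 5] / [6, 7];  Q = [1, 3, 5] / [2, 4]
  Insert 2 (step 6): P = [1, 2, 5] / [4, 7] / [6];  Q = [1, 3, 5] / [2, 4] / [6]
  Insert 3 (step 7): P = [1, 2, 3] / [4, 5] / [6, 7];  Q = [1, 3, 5] / [2, 4] / [6, 7]
Final shape: (3, 2, 2).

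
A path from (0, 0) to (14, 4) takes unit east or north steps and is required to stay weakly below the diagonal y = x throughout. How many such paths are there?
Number of paths = 2244

By the reflection principle (André's argument), the number of monotone paths to (14, 4) with n ≤ m that never go above y = x is C(18, 14) − C(18, 15) = 3060 − 816 = 2244.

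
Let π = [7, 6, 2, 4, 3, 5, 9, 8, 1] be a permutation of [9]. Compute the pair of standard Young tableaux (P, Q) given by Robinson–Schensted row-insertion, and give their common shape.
P = [1, 3, 5, 8] / [2, 9] / [4] / [6] / [7];  Q = [1, 4, 6, 7] / [2, 8] / [3] / [5] / [9];  common shape = (4, 2, 1, 1, 1)

Row-insert the values π_1, π_2, … into P one at a time, bumping the leftmost entry strictly greater than the inserted value down to the next row. The recording tableau Q records, in position (i, j), the step at which that cell was added to P.
  Insert 7 (step 1): P = [7];  Q = [1]
  Insert 6 (step 2): P = [6] / [7];  Q = [1] / [2]
  Insert 2 (step 3): P = [2] / [6] / [7];  Q = [1] / [2] / [3]
  Insert 4 (step 4): P = [2, 4] / [6] / [7];  Q = [1, 4] / [2] / [3]
  Insert 3 (step 5): P = [2, 3] / [4] / [6] / [7];  Q = [1, 4] / [2] / [3] / [5]
  Insert 5 (step 6): P = [2, 3, 5] / [4] / [6] / [7];  Q = [1, 4, 6] / [2] / [3] / [5]
  Insert 9 (step 7): P = [2, 3, 5, 9] / [4] / [6] / [7];  Q = [1, 4, 6, 7] / [2] / [3] / [5]
  Insert 8 (step 8): P = [2, 3, 5, 8] / [4, 9] / [6] / [7];  Q = [1, 4, 6, 7] / [2, 8] / [3] / [5]
  Insert 1 (step 9): P = [1, 3, 5, 8] / [2, 9] / [4] / [6] / [7];  Q = [1, 4, 6, 7] / [2, 8] / [3] / [5] / [9]
Final shape: (4, 2, 1, 1, 1).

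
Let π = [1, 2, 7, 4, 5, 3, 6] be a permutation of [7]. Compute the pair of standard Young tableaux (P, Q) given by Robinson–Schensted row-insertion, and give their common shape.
P = [1, 2, 3, 5, 6] / [4] / [7];  Q = [1, 2, 3, 5, 7] / [4] / [6];  common shape = (5, 1, 1)

Row-insert the values π_1, π_2, … into P one at a time, bumping the leftmost entry strictly greater than the inserted value down to the next row. The recording tableau Q records, in position (i, j), the step at which that cell was added to P.
  Insert 1 (step 1): P = [1];  Q = [1]
  Insert 2 (step 2): P = [1, 2];  Q = [1, 2]
  Insert 7 (step 3): P = [1, 2, 7];  Q = [1, 2, 3]
  Insert 4 (step 4): P = [1, 2, 4] / [7];  Q = [1, 2, 3] / [4]
  Insert 5 (step 5): P = [1, 2, 4, 5] / [7];  Q = [1, 2, 3, 5] / [4]
  Insert 3 (step 6): P = [1, 2, 3, 5] / [4] / [7];  Q = [1, 2, 3, 5] / [4] / [6]
  Insert 6 (step 7): P = [1, 2, 3, 5, 6] / [4] / [7];  Q = [1, 2, 3, 5, 7] / [4] / [6]
Final shape: (5, 1, 1).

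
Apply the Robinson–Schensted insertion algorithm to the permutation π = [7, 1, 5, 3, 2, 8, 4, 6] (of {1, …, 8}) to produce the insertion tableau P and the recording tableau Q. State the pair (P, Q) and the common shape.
P = [1, 2, 4, 6] / [3, 8] / [5] / [7];  Q = [1, 3, 6, 8] / [2, 7] / [4] / [5];  common shape = (4, 2, 1, 1)

Row-insert the values π_1, π_2, … into P one at a time, bumping the leftmost entry strictly greater than the inserted value down to the next row. The recording tableau Q records, in position (i, j), the step at which that cell was added to P.
  Insert 7 (step 1): P = [7];  Q = [1]
  Insert 1 (step 2): P = [1] / [7];  Q = [1] / [2]
  Insert 5 (step 3): P = [1, 5] / [7];  Q = [1, 3] / [2]
  Insert 3 (step 4): P = [1, 3] / [5] / [7];  Q = [1, 3] / [2] / [4]
  Insert 2 (step 5): P = [1, 2] / [3] / [5] / [7];  Q = [1, 3] / [2] / [4] / [5]
  Insert 8 (step 6): P = [1, 2, 8] / [3] / [5] / [7];  Q = [1, 3, 6] / [2] / [4] / [5]
  Insert 4 (step 7): P = [1, 2, 4] / [3, 8] / [5] / [7];  Q = [1, 3, 6] / [2, 7] / [4] / [5]
  Insert 6 (step 8): P = [1, 2, 4, 6] / [3, 8] / [5] / [7];  Q = [1, 3, 6, 8] / [2, 7] / [4] / [5]
Final shape: (4, 2, 1, 1).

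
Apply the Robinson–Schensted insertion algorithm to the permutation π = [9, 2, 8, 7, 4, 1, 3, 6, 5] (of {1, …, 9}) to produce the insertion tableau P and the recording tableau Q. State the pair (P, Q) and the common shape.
P = [1, 3, 5] / [2, 4, 6] / [7] / [8] / [9];  Q = [1, 3, 8] / [2, 7, 9] / [4] / [5] / [6];  common shape = (3, 3, 1, 1, 1)

Row-insert the values π_1, π_2, … into P one at a time, bumping the leftmost entry strictly greater than the inserted value down to the next row. The recording tableau Q records, in position (i, j), the step at which that cell was added to P.
  Insert 9 (step 1): P = [9];  Q = [1]
  Insert 2 (step 2): P = [2] / [9];  Q = [1] / [2]
  Insert 8 (step 3): P = [2, 8] / [9];  Q = [1, 3] / [2]
  Insert 7 (step 4): P = [2, 7] / [8] / [9];  Q = [1, 3] / [2] / [4]
  Insert 4 (step 5): P = [2, 4] / [7] / [8] / [9];  Q = [1, 3] / [2] / [4] / [5]
  Insert 1 (step 6): P = [1, 4] / [2] / [7] / [8] / [9];  Q = [1, 3] / [2] / [4] / [5] / [6]
  Insert 3 (step 7): P = [1, 3] / [2, 4] / [7] / [8] / [9];  Q = [1, 3] / [2, 7] / [4] / [5] / [6]
  Insert 6 (step 8): P = [1, 3, 6] / [2, 4] / [7] / [8] / [9];  Q = [1, 3, 8] / [2, 7] / [4] / [5] / [6]
  Insert 5 (step 9): P = [1, 3, 5] / [2, 4, 6] / [7] / [8] / [9];  Q = [1, 3, 8] / [2, 7, 9] / [4] / [5] / [6]
Final shape: (3, 3, 1, 1, 1).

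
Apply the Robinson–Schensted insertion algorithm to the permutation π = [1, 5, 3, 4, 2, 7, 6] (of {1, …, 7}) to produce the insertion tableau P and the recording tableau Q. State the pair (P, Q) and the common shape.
P = [1, 2, 4, 6] / [3, 7] / [5];  Q = [1, 2, 4, 6] / [3, 7] / [5];  common shape = (4, 2, 1)

Row-insert the values π_1, π_2, … into P one at a time, bumping the leftmost entry strictly greater than the inserted value down to the next row. The recording tableau Q records, in position (i, j), the step at which that cell was added to P.
  Insert 1 (step 1): P = [1];  Q = [1]
  Insert 5 (step 2): P = [1, 5];  Q = [1, 2]
  Insert 3 (step 3): P = [1, 3] / [5];  Q = [1, 2] / [3]
  Insert 4 (step 4): P = [1, 3, 4] / [5];  Q = [1, 2, 4] / [3]
  Insert 2 (step 5): P = [1, 2, 4] / [3] / [5];  Q = [1, 2, 4] / [3] / [5]
  Insert 7 (step 6): P = [1, 2, 4, 7] / [3] / [5];  Q = [1, 2, 4, 6] / [3] / [5]
  Insert 6 (step 7): P = [1, 2, 4, 6] / [3, 7] / [5];  Q = [1, 2, 4, 6] / [3, 7] / [5]
Final shape: (4, 2, 1).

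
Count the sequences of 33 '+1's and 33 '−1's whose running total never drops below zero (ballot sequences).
C_33 = 212336130412243110

These ballot sequences are counted by the Catalan number C_n = (1/(n + 1)) · C(2n, n). For n = 33: C_33 = (1/34) · C(66, 33) = 7219428434016265740/34 = 212336130412243110.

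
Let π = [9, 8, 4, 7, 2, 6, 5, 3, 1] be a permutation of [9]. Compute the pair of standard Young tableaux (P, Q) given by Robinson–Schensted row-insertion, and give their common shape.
P = [1, 3] / [2, 5] / [4] / [6] / [7] / [8] / [9];  Q = [1, 4] / [2, 6] / [3] / [5] / [7] / [8] / [9];  common shape = (2, 2, 1, 1, 1, 1, 1)

Row-insert the values π_1, π_2, … into P one at a time, bumping the leftmost entry strictly greater than the inserted value down to the next row. The recording tableau Q records, in position (i, j), the step at which that cell was added to P.
  Insert 9 (step 1): P = [9];  Q = [1]
  Insert 8 (step 2): P = [8] / [9];  Q = [1] / [2]
  Insert 4 (step 3): P = [4] / [8] / [9];  Q = [1] / [2] / [3]
  Insert 7 (step 4): P = [4, 7] / [8] / [9];  Q = [1, 4] / [2] / [3]
  Insert 2 (step 5): P = [2, 7] / [4] / [8] / [9];  Q = [1, 4] / [2] / [3] / [5]
  Insert 6 (step 6): P = [2, 6] / [4, 7] / [8] / [9];  Q = [1, 4] / [2, 6] / [3] / [5]
  Insert 5 (step 7): P = [2, 5] / [4, 6] / [7] / [8] / [9];  Q = [1, 4] / [2, 6] / [3] / [5] / [7]
  Insert 3 (step 8): P = [2, 3] / [4, 5] / [6] / [7] / [8] / [9];  Q = [1, 4] / [2, 6] / [3] / [5] / [7] / [8]
  Insert 1 (step 9): P = [1, 3] / [2, 5] / [4] / [6] / [7] / [8] / [9];  Q = [1, 4] / [2, 6] / [3] / [5] / [7] / [8] / [9]
Final shape: (2, 2, 1, 1, 1, 1, 1).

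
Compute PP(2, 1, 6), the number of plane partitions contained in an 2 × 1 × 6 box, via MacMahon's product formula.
PP(2, 1, 6) = 28

Evaluate the triple product over i = 1..2, j = 1..1, k = 1..6. The factors are (2/1) · (3/2) · (4/3) · (5/4) · (6/5) · (7/6) · (3/2) · (4/3) · … (12 factors total). The numerators and denominators telescope so the product is an integer; carrying out the multiplication exactly gives PP(2, 1, 6) = 28.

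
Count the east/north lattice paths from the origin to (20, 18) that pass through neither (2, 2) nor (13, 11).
Number of paths = 15246098142

Inclusion–exclusion. Total paths: C(38, 20) = 33578000610. Through P₁: C(4, 2)·C(34, 18) = 13223768580. Through P₂: C(24, 13)·C(14, 7) = 8566766208. Since P₁ is strictly southwest of P₂, a monotone path through both must visit P₁ then P₂; paths through both = C(4, 2)·C(20, 11)·C(14, 7) = 3458632320. Avoid both = 33578000610 − 13223768580 − 8566766208 + 3458632320 = 15246098142.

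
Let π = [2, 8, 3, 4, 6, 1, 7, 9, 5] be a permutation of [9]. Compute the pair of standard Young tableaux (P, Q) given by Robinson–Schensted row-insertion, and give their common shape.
P = [1, 3, 4, 5, 7, 9] / [2, 6] / [8];  Q = [1, 2, 4, 5, 7, 8] / [3, 9] / [6];  common shape = (6, 2, 1)

Row-insert the values π_1, π_2, … into P one at a time, bumping the leftmost entry strictly greater than the inserted value down to the next row. The recording tableau Q records, in position (i, j), the step at which that cell was added to P.
  Insert 2 (step 1): P = [2];  Q = [1]
  Insert 8 (step 2): P = [2, 8];  Q = [1, 2]
  Insert 3 (step 3): P = [2, 3] / [8];  Q = [1, 2] / [3]
  Insert 4 (step 4): P = [2, 3, 4] / [8];  Q = [1, 2, 4] / [3]
  Insert 6 (step 5): P = [2, 3, 4, 6] / [8];  Q = [1, 2, 4, 5] / [3]
  Insert 1 (step 6): P = [1, 3, 4, 6] / [2] / [8];  Q = [1, 2, 4, 5] / [3] / [6]
  Insert 7 (step 7): P = [1, 3, 4, 6, 7] / [2] / [8];  Q = [1, 2, 4, 5, 7] / [3] / [6]
  Insert 9 (step 8): P = [1, 3, 4, 6, 7, 9] / [2] / [8];  Q = [1, 2, 4, 5, 7, 8] / [3] / [6]
  Insert 5 (step 9): P = [1, 3, 4, 5, 7, 9] / [2, 6] / [8];  Q = [1, 2, 4, 5, 7, 8] / [3, 9] / [6]
Final shape: (6, 2, 1).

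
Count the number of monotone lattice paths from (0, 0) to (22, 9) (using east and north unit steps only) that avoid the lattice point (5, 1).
Number of paths = 13670625

Total paths from (0, 0) to (22, 9): C(31, 22) = 20160075. Paths through (5, 1): (paths (0, 0) → (5, 1)) × (paths (5, 1) → (22, 9)) = C(6, 5) · C(25, 17) = 6 · 1081575 = 6489450. Avoidance count = 20160075 − 6489450 = 13670625.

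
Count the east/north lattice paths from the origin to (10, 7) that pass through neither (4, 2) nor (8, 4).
Number of paths = 9818

Inclusion–exclusion. Total paths: C(17, 10) = 19448. Through P₁: C(6, 4)·C(11, 6) = 6930. Through P₂: C(12, 8)·C(5, 2) = 4950. Since P₁ is strictly southwest of P₂, a monotone path through both must visit P₁ then P₂; paths through both = C(6, 4)·C(6, 4)·C(5, 2) = 2250. Avoid both = 19448 − 6930 − 4950 + 2250 = 9818.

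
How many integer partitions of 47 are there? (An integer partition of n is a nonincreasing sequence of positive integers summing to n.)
p(47) = 124754

Compute p(n) via the recurrence p(n, m) = p(n, m−1) + p(n−m, m), where p(n, m) counts partitions of n with all parts ≤ m and p(n) = p(n, n). The base cases are p(0, m) = 1 and p(n, 0) = 0 for n > 0. Filling the table yields p(47) = 124754. (Euler's pentagonal recurrence is an alternative.)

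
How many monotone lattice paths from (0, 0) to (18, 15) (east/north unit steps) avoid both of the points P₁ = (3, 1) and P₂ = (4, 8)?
Number of paths = 673085640

Inclusion–exclusion. Total paths: C(33, 18) = 1037158320. Through P₁: C(4, 3)·C(29, 15) = 310235040. Through P₂: C(12, 4)·C(21, 14) = 57558600. Since P₁ is strictly southwest of P₂, a monotone path through both must visit P₁ then P₂; paths through both = C(4, 3)·C(8, 1)·C(21, 14) = 3720960. Avoid both = 1037158320 − 310235040 − 57558600 + 3720960 = 673085640.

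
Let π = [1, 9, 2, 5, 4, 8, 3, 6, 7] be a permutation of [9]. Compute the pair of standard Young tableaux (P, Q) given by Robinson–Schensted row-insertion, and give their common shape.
P = [1, 2, 3, 6, 7] / [4, 8] / [5] / [9];  Q = [1, 2, 4, 6, 9] / [3, 8] / [5] / [7];  common shape = (5, 2, 1, 1)

Row-insert the values π_1, π_2, … into P one at a time, bumping the leftmost entry strictly greater than the inserted value down to the next row. The recording tableau Q records, in position (i, j), the step at which that cell was added to P.
  Insert 1 (step 1): P = [1];  Q = [1]
  Insert 9 (step 2): P = [1, 9];  Q = [1, 2]
  Insert 2 (step 3): P = [1, 2] / [9];  Q = [1, 2] / [3]
  Insert 5 (step 4): P = [1, 2, 5] / [9];  Q = [1, 2, 4] / [3]
  Insert 4 (step 5): P = [1, 2, 4] / [5] / [9];  Q = [1, 2, 4] / [3] / [5]
  Insert 8 (step 6): P = [1, 2, 4, 8] / [5] / [9];  Q = [1, 2, 4, 6] / [3] / [5]
  Insert 3 (step 7): P = [1, 2, 3, 8] / [4] / [5] / [9];  Q = [1, 2, 4, 6] / [3] / [5] / [7]
  Insert 6 (step 8): P = [1, 2, 3, 6] / [4, 8] / [5] / [9];  Q = [1, 2, 4, 6] / [3, 8] / [5] / [7]
  Insert 7 (step 9): P = [1, 2, 3, 6, 7] / [4, 8] / [5] / [9];  Q = [1, 2, 4, 6, 9] / [3, 8] / [5] / [7]
Final shape: (5, 2, 1, 1).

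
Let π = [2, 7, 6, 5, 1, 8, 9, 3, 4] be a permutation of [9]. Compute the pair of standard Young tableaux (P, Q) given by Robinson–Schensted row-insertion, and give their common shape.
P = [1, 3, 4, 9] / [2, 5, 8] / [6] / [7];  Q = [1, 2, 6, 7] / [3, 8, 9] / [4] / [5];  common shape = (4, 3, 1, 1)

Row-insert the values π_1, π_2, … into P one at a time, bumping the leftmost entry strictly greater than the inserted value down to the next row. The recording tableau Q records, in position (i, j), the step at which that cell was added to P.
  Insert 2 (step 1): P = [2];  Q = [1]
  Insert 7 (step 2): P = [2, 7];  Q = [1, 2]
  Insert 6 (step 3): P = [2, 6] / [7];  Q = [1, 2] / [3]
  Insert 5 (step 4): P = [2, 5] / [6] / [7];  Q = [1, 2] / [3] / [4]
  Insert 1 (step 5): P = [1, 5] / [2] / [6] / [7];  Q = [1, 2] / [3] / [4] / [5]
  Insert 8 (step 6): P = [1, 5, 8] / [2] / [6] / [7];  Q = [1, 2, 6] / [3] / [4] / [5]
  Insert 9 (step 7): P = [1, 5, 8, 9] / [2] / [6] / [7];  Q = [1, 2, 6, 7] / [3] / [4] / [5]
  Insert 3 (step 8): P = [1, 3, 8, 9] / [2, 5] / [6] / [7];  Q = [1, 2, 6, 7] / [3, 8] / [4] / [5]
  Insert 4 (step 9): P = [1, 3, 4, 9] / [2, 5, 8] / [6] / [7];  Q = [1, 2, 6, 7] / [3, 8, 9] / [4] / [5]
Final shape: (4, 3, 1, 1).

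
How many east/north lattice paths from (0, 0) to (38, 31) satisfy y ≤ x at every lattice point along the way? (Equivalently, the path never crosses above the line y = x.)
Number of paths = 8161878718251577088

By the reflection principle (André's argument), the number of monotone paths to (38, 31) with n ≤ m that never go above y = x is C(69, 38) − C(69, 39) = 39789158751476438304 − 31627280033224861216 = 8161878718251577088.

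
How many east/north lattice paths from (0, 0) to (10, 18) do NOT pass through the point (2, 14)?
Number of paths = 13063710

Total paths from (0, 0) to (10, 18): C(28, 10) = 13123110. Paths through (2, 14): (paths (0, 0) → (2, 14)) × (paths (2, 14) → (10, 18)) = C(16, 2) · C(12, 8) = 120 · 495 = 59400. Avoidance count = 13123110 − 59400 = 13063710.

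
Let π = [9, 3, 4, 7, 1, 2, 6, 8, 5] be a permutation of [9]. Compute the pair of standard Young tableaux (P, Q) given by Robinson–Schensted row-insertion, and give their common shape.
P = [1, 2, 5, 8] / [3, 4, 6] / [7] / [9];  Q = [1, 3, 4, 8] / [2, 6, 7] / [5] / [9];  common shape = (4, 3, 1, 1)

Row-insert the values π_1, π_2, … into P one at a time, bumping the leftmost entry strictly greater than the inserted value down to the next row. The recording tableau Q records, in position (i, j), the step at which that cell was added to P.
  Insert 9 (step 1): P = [9];  Q = [1]
  Insert 3 (step 2): P = [3] / [9];  Q = [1] / [2]
  Insert 4 (step 3): P = [3, 4] / [9];  Q = [1, 3] / [2]
  Insert 7 (step 4): P = [3, 4, 7] / [9];  Q = [1, 3, 4] / [2]
  Insert 1 (step 5): P = [1, 4, 7] / [3] / [9];  Q = [1, 3, 4] / [2] / [5]
  Insert 2 (step 6): P = [1, 2, 7] / [3, 4] / [9];  Q = [1, 3, 4] / [2, 6] / [5]
  Insert 6 (step 7): P = [1, 2, 6] / [3, 4, 7] / [9];  Q = [1, 3, 4] / [2, 6, 7] / [5]
  Insert 8 (step 8): P = [1, 2, 6, 8] / [3, 4, 7] / [9];  Q = [1, 3, 4, 8] / [2, 6, 7] / [5]
  Insert 5 (step 9): P = [1, 2, 5, 8] / [3, 4, 6] / [7] / [9];  Q = [1, 3, 4, 8] / [2, 6, 7] / [5] / [9]
Final shape: (4, 3, 1, 1).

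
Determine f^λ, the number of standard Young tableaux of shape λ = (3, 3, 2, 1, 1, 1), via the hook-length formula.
# SYT of shape (3, 3, 2, 1, 1, 1) = 990

Hook-length formula: f^λ = n! / Π hook(c), product over all cells c of the Young diagram. For λ = (3, 3, 2, 1, 1, 1), n = 11 boxes. Hook lengths by row (left-to-right, top-to-bottom): [8, 4, 2]; [7, 3, 1]; [5, 1]; [3]; [2]; [1]. Product of hooks = 40320. So f^λ = 11! / 40320 = 39916800 / 40320 = 990.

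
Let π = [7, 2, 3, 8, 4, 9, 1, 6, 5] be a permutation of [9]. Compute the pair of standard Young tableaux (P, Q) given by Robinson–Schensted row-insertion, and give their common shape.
P = [1, 3, 4, 5] / [2, 6, 9] / [7, 8];  Q = [1, 3, 4, 6] / [2, 5, 8] / [7, 9];  common shape = (4, 3, 2)

Row-insert the values π_1, π_2, … into P one at a time, bumping the leftmost entry strictly greater than the inserted value down to the next row. The recording tableau Q records, in position (i, j), the step at which that cell was added to P.
  Insert 7 (step 1): P = [7];  Q = [1]
  Insert 2 (step 2): P = [2] / [7];  Q = [1] / [2]
  Insert 3 (step 3): P = [2, 3] / [7];  Q = [1, 3] / [2]
  Insert 8 (step 4): P = [2, 3, 8] / [7];  Q = [1, 3, 4] / [2]
  Insert 4 (step 5): P = [2, 3, 4] / [7, 8];  Q = [1, 3, 4] / [2, 5]
  Insert 9 (step 6): P = [2, 3, 4, 9] / [7, 8];  Q = [1, 3, 4, 6] / [2, 5]
  Insert 1 (step 7): P = [1, 3, 4, 9] / [2, 8] / [7];  Q = [1, 3, 4, 6] / [2, 5] / [7]
  Insert 6 (step 8): P = [1, 3, 4, 6] / [2, 8, 9] / [7];  Q = [1, 3, 4, 6] / [2, 5, 8] / [7]
  Insert 5 (step 9): P = [1, 3, 4, 5] / [2, 6, 9] / [7, 8];  Q = [1, 3, 4, 6] / [2, 5, 8] / [7, 9]
Final shape: (4, 3, 2).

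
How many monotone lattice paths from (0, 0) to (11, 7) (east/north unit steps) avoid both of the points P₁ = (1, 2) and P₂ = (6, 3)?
Number of paths = 14499

Inclusion–exclusion. Total paths: C(18, 11) = 31824. Through P₁: C(3, 1)·C(15, 10) = 9009. Through P₂: C(9, 6)·C(9, 5) = 10584. Since P₁ is strictly southwest of P₂, a monotone path through both must visit P₁ then P₂; paths through both = C(3, 1)·C(6, 5)·C(9, 5) = 2268. Avoid both = 31824 − 9009 − 10584 + 2268 = 14499.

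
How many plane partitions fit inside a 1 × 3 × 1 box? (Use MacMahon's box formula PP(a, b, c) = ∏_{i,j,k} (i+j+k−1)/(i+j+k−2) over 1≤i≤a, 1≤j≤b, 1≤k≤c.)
PP(1, 3, 1) = 4

Evaluate the triple product over i = 1..1, j = 1..3, k = 1..1. The factors are (2/1) · (3/2) · (4/3). The numerators and denominators telescope so the product is an integer; carrying out the multiplication exactly gives PP(1, 3, 1) = 4.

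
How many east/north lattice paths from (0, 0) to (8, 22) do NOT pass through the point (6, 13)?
Number of paths = 4360665

Total paths from (0, 0) to (8, 22): C(30, 8) = 5852925. Paths through (6, 13): (paths (0, 0) → (6, 13)) × (paths (6, 13) → (8, 22)) = C(19, 6) · C(11, 2) = 27132 · 55 = 1492260. Avoidance count = 5852925 − 1492260 = 4360665.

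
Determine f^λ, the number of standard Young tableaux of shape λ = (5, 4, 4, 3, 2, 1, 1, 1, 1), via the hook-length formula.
# SYT of shape (5, 4, 4, 3, 2, 1, 1, 1, 1) = 1645216650

Hook-length formula: f^λ = n! / Π hook(c), product over all cells c of the Young diagram. For λ = (5, 4, 4, 3, 2, 1, 1, 1, 1), n = 22 boxes. Hook lengths by row (left-to-right, top-to-bottom): [13, 8, 6, 4, 1]; [11, 6, 4, 2]; [10, 5, 3, 1]; [8, 3, 1]; [6, 1]; [4]; [3]; [2]; [1]. Product of hooks = 683193139200. So f^λ = 22! / 683193139200 = 1124000727777607680000 / 683193139200 = 1645216650.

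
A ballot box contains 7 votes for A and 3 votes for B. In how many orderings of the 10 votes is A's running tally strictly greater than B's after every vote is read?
Strict-lead orderings = 48

Total orderings of the 10 votes with 7 for A: C(10, 7) = 120. By the Bertrand ballot formula (Cycle Lemma / reflection principle), the number of orderings in which A is strictly ahead of B throughout is (p − q)/(p + q) · C(p + q, p) = (7 − 3)/(7 + 3) · 120 = 48.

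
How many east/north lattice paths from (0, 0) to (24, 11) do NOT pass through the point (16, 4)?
Number of paths = 386048325

Total paths from (0, 0) to (24, 11): C(35, 24) = 417225900. Paths through (16, 4): (paths (0, 0) → (16, 4)) × (paths (16, 4) → (24, 11)) = C(20, 16) · C(15, 8) = 4845 · 6435 = 31177575. Avoidance count = 417225900 − 31177575 = 386048325.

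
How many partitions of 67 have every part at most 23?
p(67, parts ≤ 23) = 2306908

Use the recurrence p(n, m) = p(n, m−1) + p(n−m, m): either the largest part is < m (count p(n, m−1)) or the largest part is exactly m (remove one copy of m, count p(n−m, m)). With p(0, ·) = 1 this gives p(67, parts ≤ 23) = 2306908. (By conjugating Young diagrams, this also counts partitions of 67 into at most 23 parts.)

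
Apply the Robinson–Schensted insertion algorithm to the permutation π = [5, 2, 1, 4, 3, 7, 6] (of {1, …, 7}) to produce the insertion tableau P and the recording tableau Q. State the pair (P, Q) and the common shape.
P = [1, 3, 6] / [2, 4, 7] / [5];  Q = [1, 4, 6] / [2, 5, 7] / [3];  common shape = (3, 3, 1)

Row-insert the values π_1, π_2, … into P one at a time, bumping the leftmost entry strictly greater than the inserted value down to the next row. The recording tableau Q records, in position (i, j), the step at which that cell was added to P.
  Insert 5 (step 1): P = [5];  Q = [1]
  Insert 2 (step 2): P = [2] / [5];  Q = [1] / [2]
  Insert 1 (step 3): P = [1] / [2] / [5];  Q = [1] / [2] / [3]
  Insert 4 (step 4): P = [1, 4] / [2] / [5];  Q = [1, 4] / [2] / [3]
  Insert 3 (step 5): P = [1, 3] / [2, 4] / [5];  Q = [1, 4] / [2, 5] / [3]
  Insert 7 (step 6): P = [1, 3, 7] / [2, 4] / [5];  Q = [1, 4, 6] / [2, 5] / [3]
  Insert 6 (step 7): P = [1, 3, 6] / [2, 4, 7] / [5];  Q = [1, 4, 6] / [2, 5, 7] / [3]
Final shape: (3, 3, 1).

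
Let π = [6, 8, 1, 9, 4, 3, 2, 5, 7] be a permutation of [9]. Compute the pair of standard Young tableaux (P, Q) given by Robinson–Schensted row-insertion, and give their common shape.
P = [1, 2, 5, 7] / [3, 8, 9] / [4] / [6];  Q = [1, 2, 4, 9] / [3, 5, 8] / [6] / [7];  common shape = (4, 3, 1, 1)

Row-insert the values π_1, π_2, … into P one at a time, bumping the leftmost entry strictly greater than the inserted value down to the next row. The recording tableau Q records, in position (i, j), the step at which that cell was added to P.
  Insert 6 (step 1): P = [6];  Q = [1]
  Insert 8 (step 2): P = [6, 8];  Q = [1, 2]
  Insert 1 (step 3): P = [1, 8] / [6];  Q = [1, 2] / [3]
  Insert 9 (step 4): P = [1, 8, 9] / [6];  Q = [1, 2, 4] / [3]
  Insert 4 (step 5): P = [1, 4, 9] / [6, 8];  Q = [1, 2, 4] / [3, 5]
  Insert 3 (step 6): P = [1, 3, 9] / [4, 8] / [6];  Q = [1, 2, 4] / [3, 5] / [6]
  Insert 2 (step 7): P = [1, 2, 9] / [3, 8] / [4] / [6];  Q = [1, 2, 4] / [3, 5] / [6] / [7]
  Insert 5 (step 8): P = [1, 2, 5] / [3, 8, 9] / [4] / [6];  Q = [1, 2, 4] / [3, 5, 8] / [6] / [7]
  Insert 7 (step 9): P = [1, 2, 5, 7] / [3, 8, 9] / [4] / [6];  Q = [1, 2, 4, 9] / [3, 5, 8] / [6] / [7]
Final shape: (4, 3, 1, 1).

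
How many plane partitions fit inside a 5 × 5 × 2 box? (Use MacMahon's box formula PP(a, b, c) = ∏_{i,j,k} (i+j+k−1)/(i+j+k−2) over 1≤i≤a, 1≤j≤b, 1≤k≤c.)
PP(5, 5, 2) = 19404

Evaluate the triple product over i = 1..5, j = 1..5, k = 1..2. The factors are (2/1) · (3/2) · (3/2) · (4/3) · (4/3) · (5/4) · (5/4) · (6/5) · … (50 factors total). The numerators and denominators telescope so the product is an integer; carrying out the multiplication exactly gives PP(5, 5, 2) = 19404.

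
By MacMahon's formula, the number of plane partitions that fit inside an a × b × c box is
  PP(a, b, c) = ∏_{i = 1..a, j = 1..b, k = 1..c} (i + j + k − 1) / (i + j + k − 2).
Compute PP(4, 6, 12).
PP(4, 6, 12) = 64344818940480

Evaluate the triple product over i = 1..4, j = 1..6, k = 1..12. The factors are (2/1) · (3/2) · (4/3) · (5/4) · (6/5) · (7/6) · (8/7) · (9/8) · … (288 factors total). The numerators and denominators telescope so the product is an integer; carrying out the multiplication exactly gives PP(4, 6, 12) = 64344818940480.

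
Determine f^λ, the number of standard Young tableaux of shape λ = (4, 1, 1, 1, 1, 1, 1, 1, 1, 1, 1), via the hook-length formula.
# SYT of shape (4, 1, 1, 1, 1, 1, 1, 1, 1, 1, 1) = 286

Hook-length formula: f^λ = n! / Π hook(c), product over all cells c of the Young diagram. For λ = (4, 1, 1, 1, 1, 1, 1, 1, 1, 1, 1), n = 14 boxes. Hook lengths by row (left-to-right, top-to-bottom): [14, 3, 2, 1]; [10]; [9]; [8]; [7]; [6]; [5]; [4]; [3]; [2]; [1]. Product of hooks = 304819200. So f^λ = 14! / 304819200 = 87178291200 / 304819200 = 286.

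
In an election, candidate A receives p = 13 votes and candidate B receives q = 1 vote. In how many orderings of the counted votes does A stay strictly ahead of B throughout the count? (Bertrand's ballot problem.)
Strict-lead orderings = 12

Total orderings of the 14 votes with 13 for A: C(14, 13) = 14. By the Bertrand ballot formula (Cycle Lemma / reflection principle), the number of orderings in which A is strictly ahead of B throughout is (p − q)/(p + q) · C(p + q, p) = (13 − 1)/(13 + 1) · 14 = 12.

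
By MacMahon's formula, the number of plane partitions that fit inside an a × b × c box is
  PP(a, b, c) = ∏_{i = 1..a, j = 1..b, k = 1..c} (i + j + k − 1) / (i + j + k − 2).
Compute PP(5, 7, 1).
PP(5, 7, 1) = 792

Evaluate the triple product over i = 1..5, j = 1..7, k = 1..1. The factors are (2/1) · (3/2) · (4/3) · (5/4) · (6/5) · (7/6) · (8/7) · (3/2) · … (35 factors total). The numerators and denominators telescope so the product is an integer; carrying out the multiplication exactly gives PP(5, 7, 1) = 792.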